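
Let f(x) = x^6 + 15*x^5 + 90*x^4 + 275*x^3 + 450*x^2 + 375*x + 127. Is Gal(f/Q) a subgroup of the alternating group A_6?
The polynomial is irreducible of degree 6 over Q. Its discriminant is -34992, which is not a perfect square. A Galois group lies in the alternating group exactly when the discriminant is a square in Q, so the Galois group (S_3) is not contained in A_6.

No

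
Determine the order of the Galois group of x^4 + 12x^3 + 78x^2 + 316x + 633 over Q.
12

The degree of the splitting field over Q equals the order of the Galois group, so first determine the group. The polynomial is an irreducible quartic over Q and its discriminant is 1358954496 = 36864^2, a perfect square, so the Galois group is contained in A_4. The resolvent cubic y^3 - 78*y^2 + 1260*y + 6488 is irreducible over Q. An irreducible resolvent with square discriminant gives A_4. The Galois group A_4 (4T4) has order 12, so the splitting field has degree 12 over Q.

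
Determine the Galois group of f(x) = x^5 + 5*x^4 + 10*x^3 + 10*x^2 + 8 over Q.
The polynomial f is an irreducible quintic over Q, so G = Gal(f/Q) is a transitive subgroup of S_5: one of C_5 (5T1, order 5), D_5 (5T2, order 10), F_20 (5T3, order 20), A_5 (5T4, order 60) or S_5 (5T5, order 120). The discriminant of f is 64000000 = 8000^2, a perfect square, so G is contained in A_5. The transitive groups of degree 5 contained in A_5 are: C_5 (5T1, order 5), D_5 (5T2, order 10), A_5 (5T4, order 60). By Dedekind's theorem, for a prime p not dividing disc(f) the degrees of the irreducible factors of f mod p form the cycle type of an element of G. Factoring f modulo the 23 such primes p <= 97 (skipping 2, 5, which divide the discriminant), each new pattern first appears at: mod 3: f = (x + 1)(x^2 + 1)(x^2 + x + 2), pattern 2+2+1; mod 7: f = (x^5 + 5x^4 + 3x^3 + 3x^2 + 1), pattern 5. No other pattern occurs in this range, so the set of observed cycle types is {2+2+1, 5}. The candidates containing elements of all these cycle types are D_5 (5T2) of order 10, A_5 (5T4) of order 60; the others are excluded. The observed types are precisely the cycle types that occur in D_5 (5T2) (apart from the identity). Each of the other remaining candidates has further cycle types, and by the Chebotarev density theorem the matching factorization patterns would occur for a proportion of primes equal to their share of the group: A_5 (5T4) additionally contains elements of type 3+1+1 (20 of its 60 elements, about 33% of primes). None of the 23 primes tested shows any such pattern (for each of these groups the chance of that is below 10^-4), which rules them out. Hence G = D_5 (5T2), of order 10.

D_5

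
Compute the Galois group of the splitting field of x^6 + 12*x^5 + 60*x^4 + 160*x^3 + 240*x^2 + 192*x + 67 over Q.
S_3 (also written S3)

The polynomial f is an irreducible sextic over Q, so G = Gal(f/Q) is one of the 16 transitive subgroups 6T1, ..., 6T16 of S_6. The discriminant of f is -11337408, which is not a perfect square, so G is not contained in A_6. The transitive groups of degree 6 not contained in A_6 are: C_6 (6T1, order 6), S_3 (6T2, order 6), D_6 (6T3, order 12), C_3 x S_3 (6T5, order 18), A_4 x C_2 (6T6, order 24), S_4 (6T8, order 24), S_3 x S_3 (6T9, order 36), S_4 x C_2 (6T11, order 48), (S_3 x S_3) : C_2 (6T13, order 72), PGL(2,5) (6T14, order 120), S_6 (6T16, order 720). By Dedekind's theorem, for a prime p not dividing disc(f) the degrees of the irreducible factors of f mod p form the cycle type of an element of G. Factoring f modulo the 23 such primes p <= 97 (skipping 2, 3, which divide the discriminant), each new pattern first appears at: mod 5: f = (x^2 + 3)(x^2 + 3x + 4)(x^2 + 4x + 1), pattern 2+2+2; mod 7: f = (x^3 + 6x^2 + 5x + 3)(x^3 + 6x^2 + 5x + 6), pattern 3+3; mod 61: f = (x + 5)(x + 21)(x + 24)(x + 41)(x + 44)(x + 60), pattern 1+1+1+1+1+1. No other pattern occurs in this range, so the set of observed cycle types is {2+2+2, 3+3, 1+1+1+1+1+1}. The candidates containing elements of all these cycle types are C_6 (6T1) of order 6, S_3 (6T2) of order 6, D_6 (6T3) of order 12, C_3 x S_3 (6T5) of order 18, A_4 x C_2 (6T6) of order 24, S_4 (6T8) of order 24, S_3 x S_3 (6T9) of order 36, S_4 x C_2 (6T11) of order 48, (S_3 x S_3) : C_2 (6T13) of order 72, PGL(2,5) (6T14) of order 120, S_6 (6T16) of order 720; the others are excluded. The observed types are precisely the cycle types that occur in S_3 (6T2). Each of the other remaining candidates has further cycle types, and by the Chebotarev density theorem the matching factorization patterns would occur for a proportion of primes equal to their share of the group: C_6 (6T1) additionally contains elements of type 6 (2 of its 6 elements, about 33% of primes); D_6 (6T3) additionally contains elements of type 6, 2+2+1+1 (5 of its 12 elements, about 42% of primes); C_3 x S_3 (6T5) additionally contains elements of type 6, 3+1+1+1 (10 of its 18 elements, about 56% of primes); A_4 x C_2 (6T6) additionally contains elements of type 6, 2+2+1+1, 2+1+1+1+1 (14 of its 24 elements, about 58% of primes); S_4 (6T8) additionally contains elements of type 4+1+1, 2+2+1+1 (9 of its 24 elements, about 38% of primes); S_3 x S_3 (6T9) additionally contains elements of type 6, 3+1+1+1, 2+2+1+1 (25 of its 36 elements, about 69% of primes); S_4 x C_2 (6T11) additionally contains elements of type 6, 4+2, 4+1+1, 2+2+1+1, 2+1+1+1+1 (32 of its 48 elements, about 67% of primes); (S_3 x S_3) : C_2 (6T13) additionally contains elements of type 6, 4+2, 3+2+1, 3+1+1+1, 2+2+1+1, 2+1+1+1+1 (61 of its 72 elements, about 85% of primes); PGL(2,5) (6T14) additionally contains elements of type 6, 5+1, 4+1+1, 2+2+1+1 (89 of its 120 elements, about 74% of primes); S_6 (6T16) additionally contains elements of type 6, 5+1, 4+2, 4+1+1, 3+2+1, 3+1+1+1, 2+2+1+1, 2+1+1+1+1 (664 of its 720 elements, about 92% of primes). None of the 23 primes tested shows any such pattern (for each of these groups the chance of that is below 10^-4), which rules them out. Hence G = S_3 (6T2), of order 6.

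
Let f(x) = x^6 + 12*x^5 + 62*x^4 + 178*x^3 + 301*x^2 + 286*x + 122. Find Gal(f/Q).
(S_3 x S_3) : C_2

The polynomial f is an irreducible sextic over Q, so G = Gal(f/Q) is one of the 16 transitive subgroups 6T1, ..., 6T16 of S_6. The discriminant of f is -187648, which is not a perfect square, so G is not contained in A_6. The transitive groups of degree 6 not contained in A_6 are: C_6 (6T1, order 6), S_3 (6T2, order 6), D_6 (6T3, order 12), C_3 x S_3 (6T5, order 18), A_4 x C_2 (6T6, order 24), S_4 (6T8, order 24), S_3 x S_3 (6T9, order 36), S_4 x C_2 (6T11, order 48), (S_3 x S_3) : C_2 (6T13, order 72), PGL(2,5) (6T14, order 120), S_6 (6T16, order 720). By Dedekind's theorem, for a prime p not dividing disc(f) the degrees of the irreducible factors of f mod p form the cycle type of an element of G. Factoring f modulo the 29 such primes p <= 113 (skipping 2, which divides the discriminant), each new pattern first appears at: mod 3: f = (x^6 + 2x^4 + x^3 + x^2 + x + 2), pattern 6; mod 5: f = (x + 1)(x^2 + 3)(x^3 + x^2 + 3x + 4), pattern 3+2+1; mod 7: f = (x^2 + 3x + 1)(x^4 + 2x^3 + 6x^2 + 4x + 3), pattern 4+2; mod 17: f = (x^3 + 6x^2 + 13x + 7)(x^3 + 6x^2 + 13x + 15), pattern 3+3; mod 19: f = (x^2 + x + 10)(x^2 + 14x + 12)(x^2 + 16x + 14), pattern 2+2+2; mod 37: f = (x + 23)(x + 36)(x^2 + 7x + 20)(x^2 + 20x + 34), pattern 2+2+1+1; mod 41: f = (x + 4)(x + 19)(x + 24)(x^3 + 6x^2 + 13x + 2), pattern 3+1+1+1; mod 113: f = (x + 13)(x + 23)(x + 25)(x + 81)(x^2 + 96x + 65), pattern 2+1+1+1+1. No other pattern occurs in this range, so the set of observed cycle types is {6, 3+2+1, 4+2, 3+3, 2+2+2, 2+2+1+1, 3+1+1+1, 2+1+1+1+1}. The candidates containing elements of all these cycle types are (S_3 x S_3) : C_2 (6T13) of order 72, S_6 (6T16) of order 720; the others are excluded. The observed types are precisely the cycle types that occur in (S_3 x S_3) : C_2 (6T13) (apart from the identity). Each of the other remaining candidates has further cycle types, and by the Chebotarev density theorem the matching factorization patterns would occur for a proportion of primes equal to their share of the group: S_6 (6T16) additionally contains elements of type 5+1, 4+1+1 (234 of its 720 elements, about 32% of primes). None of the 29 primes tested shows any such pattern (for each of these groups the chance of that is below 10^-4), which rules them out. Hence G = (S_3 x S_3) : C_2 (6T13), of order 72.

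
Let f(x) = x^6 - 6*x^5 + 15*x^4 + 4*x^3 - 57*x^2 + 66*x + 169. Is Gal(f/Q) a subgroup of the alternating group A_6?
No

The polynomial is irreducible of degree 6 over Q. Its discriminant is -190210142896128, which is not a perfect square. A Galois group lies in the alternating group exactly when the discriminant is a square in Q, so the Galois group (C_3 x S_3) is not contained in A_6.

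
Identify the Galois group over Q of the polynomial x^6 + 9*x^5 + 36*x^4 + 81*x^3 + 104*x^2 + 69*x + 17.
S_4

The polynomial f is an irreducible sextic over Q, so G = Gal(f/Q) is one of the 16 transitive subgroups 6T1, ..., 6T16 of S_6. The discriminant of f is 810448, which is not a perfect square, so G is not contained in A_6. The transitive groups of degree 6 not contained in A_6 are: C_6 (6T1, order 6), S_3 (6T2, order 6), D_6 (6T3, order 12), C_3 x S_3 (6T5, order 18), A_4 x C_2 (6T6, order 24), S_4 (6T8, order 24), S_3 x S_3 (6T9, order 36), S_4 x C_2 (6T11, order 48), (S_3 x S_3) : C_2 (6T13, order 72), PGL(2,5) (6T14, order 120), S_6 (6T16, order 720). By Dedekind's theorem, for a prime p not dividing disc(f) the degrees of the irreducible factors of f mod p form the cycle type of an element of G. Factoring f modulo the 22 such primes p <= 89 (skipping 2, 37, which divide the discriminant), each new pattern first appears at: mod 3: f = (x^3 + x^2 + 2x + 1)(x^3 + 2x^2 + 2x + 2), pattern 3+3; mod 5: f = (x^2 + 2x + 4)(x^2 + 3x + 4)(x^2 + 4x + 2), pattern 2+2+2; mod 17: f = (x)(x + 3)(x^4 + 6x^3 + x^2 + 10x + 6), pattern 4+1+1; mod 67: f = (x + 6)(x + 64)(x^2 + 3x + 42)(x^2 + 3x + 52), pattern 2+2+1+1. No other pattern occurs in this range, so the set of observed cycle types is {3+3, 2+2+2, 4+1+1, 2+2+1+1}. The candidates containing elements of all these cycle types are S_4 (6T8) of order 24, S_4 x C_2 (6T11) of order 48, PGL(2,5) (6T14) of order 120, S_6 (6T16) of order 720; the others are excluded. The observed types are precisely the cycle types that occur in S_4 (6T8) (apart from the identity). Each of the other remaining candidates has further cycle types, and by the Chebotarev density theorem the matching factorization patterns would occur for a proportion of primes equal to their share of the group: S_4 x C_2 (6T11) additionally contains elements of type 6, 4+2, 2+1+1+1+1 (17 of its 48 elements, about 35% of primes); PGL(2,5) (6T14) additionally contains elements of type 6, 5+1 (44 of its 120 elements, about 37% of primes); S_6 (6T16) additionally contains elements of type 6, 5+1, 4+2, 3+2+1, 3+1+1+1, 2+1+1+1+1 (529 of its 720 elements, about 73% of primes). None of the 22 primes tested shows any such pattern (for each of these groups the chance of that is below 10^-4), which rules them out. Hence G = S_4 (6T8), of order 24.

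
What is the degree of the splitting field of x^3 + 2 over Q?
6

The degree of the splitting field over Q equals the order of the Galois group, so first determine the group. The polynomial is an irreducible cubic over Q and its discriminant is -108, which is not a perfect square. For an irreducible cubic, a non-square discriminant gives Galois group S_3. The Galois group S_3 (3T2) has order 6, so the splitting field has degree 6 over Q.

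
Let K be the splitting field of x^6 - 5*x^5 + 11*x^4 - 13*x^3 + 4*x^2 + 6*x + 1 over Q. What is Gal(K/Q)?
The polynomial f is an irreducible sextic over Q, so G = Gal(f/Q) is one of the 16 transitive subgroups 6T1, ..., 6T16 of S_6. The discriminant of f is 525625 = 725^2, a perfect square, so G is contained in A_6. The transitive groups of degree 6 contained in A_6 are: A_4 (6T4, order 12), S_4 (6T7, order 24), (C_3 x C_3) : C_4 (6T10, order 36), PSL(2,5) (6T12, order 60), A_6 (6T15, order 360). By Dedekind's theorem, for a prime p not dividing disc(f) the degrees of the irreducible factors of f mod p form the cycle type of an element of G. Factoring f modulo the 19 such primes p <= 73 (skipping 5, 29, which divide the discriminant), each new pattern first appears at: mod 2: f = (x^2 + x + 1)(x^4 + x + 1), pattern 4+2; mod 11: f = (x^3 + x^2 + 3x + 1)(x^3 + 5x^2 + 3x + 1), pattern 3+3; mod 19: f = (x + 10)(x + 11)(x^2 + 2x + 2)(x^2 + 10x + 7), pattern 2+2+1+1; mod 61: f = (x + 27)(x + 34)(x + 41)(x^3 + 15x^2 + 3x + 1), pattern 3+1+1+1. No other pattern occurs in this range, so the set of observed cycle types is {4+2, 3+3, 2+2+1+1, 3+1+1+1}. The candidates containing elements of all these cycle types are (C_3 x C_3) : C_4 (6T10) of order 36, A_6 (6T15) of order 360; the others are excluded. The observed types are precisely the cycle types that occur in (C_3 x C_3) : C_4 (6T10) (apart from the identity). Each of the other remaining candidates has further cycle types, and by the Chebotarev density theorem the matching factorization patterns would occur for a proportion of primes equal to their share of the group: A_6 (6T15) additionally contains elements of type 5+1 (144 of its 360 elements, about 40% of primes). None of the 19 primes tested shows any such pattern (for each of these groups the chance of that is below 10^-4), which rules them out. Hence G = (C_3 x C_3) : C_4 (6T10), of order 36.

6T10: (C_3 x C_3) : C_4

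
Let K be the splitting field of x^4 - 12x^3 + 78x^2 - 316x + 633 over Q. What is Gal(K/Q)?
A_4

The polynomial is an irreducible quartic over Q and its discriminant is 1358954496 = 36864^2, a perfect square, so the Galois group is contained in A_4. The resolvent cubic y^3 - 78*y^2 + 1260*y + 6488 is irreducible over Q. An irreducible resolvent with square discriminant gives A_4.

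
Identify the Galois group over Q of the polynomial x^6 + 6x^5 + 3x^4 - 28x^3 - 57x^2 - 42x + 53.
A_4 x C_2 (also written A4xC2)

The polynomial f is an irreducible sextic over Q, so G = Gal(f/Q) is one of the 16 transitive subgroups 6T1, ..., 6T16 of S_6. The discriminant of f is -450868486864896, which is not a perfect square, so G is not contained in A_6. The transitive groups of degree 6 not contained in A_6 are: C_6 (6T1, order 6), S_3 (6T2, order 6), D_6 (6T3, order 12), C_3 x S_3 (6T5, order 18), A_4 x C_2 (6T6, order 24), S_4 (6T8, order 24), S_3 x S_3 (6T9, order 36), S_4 x C_2 (6T11, order 48), (S_3 x S_3) : C_2 (6T13, order 72), PGL(2,5) (6T14, order 120), S_6 (6T16, order 720). By Dedekind's theorem, for a prime p not dividing disc(f) the degrees of the irreducible factors of f mod p form the cycle type of an element of G. Factoring f modulo the 33 such primes p <= 149 (skipping 2, 3, which divide the discriminant), each new pattern first appears at: mod 5: f = (x^3 + 3x + 3)(x^3 + x^2 + 1), pattern 3+3; mod 7: f = (x^6 + 6x^5 + 3x^4 + 6x^2 + 4), pattern 6; mod 17: f = (x + 5)(x + 14)(x^2 + 2x + 8)(x^2 + 2x + 15), pattern 2+2+1+1; mod 19: f = (x + 6)(x + 8)(x + 13)(x + 15)(x^2 + 2x + 6), pattern 2+1+1+1+1; mod 71: f = (x^2 + 2x + 4)(x^2 + 2x + 19)(x^2 + 2x + 39), pattern 2+2+2. No other pattern occurs in this range, so the set of observed cycle types is {3+3, 6, 2+2+1+1, 2+1+1+1+1, 2+2+2}. The candidates containing elements of all these cycle types are A_4 x C_2 (6T6) of order 24, S_4 x C_2 (6T11) of order 48, (S_3 x S_3) : C_2 (6T13) of order 72, S_6 (6T16) of order 720; the others are excluded. The observed types are precisely the cycle types that occur in A_4 x C_2 (6T6) (apart from the identity). Each of the other remaining candidates has further cycle types, and by the Chebotarev density theorem the matching factorization patterns would occur for a proportion of primes equal to their share of the group: S_4 x C_2 (6T11) additionally contains elements of type 4+2, 4+1+1 (12 of its 48 elements, about 25% of primes); (S_3 x S_3) : C_2 (6T13) additionally contains elements of type 4+2, 3+2+1, 3+1+1+1 (34 of its 72 elements, about 47% of primes); S_6 (6T16) additionally contains elements of type 5+1, 4+2, 4+1+1, 3+2+1, 3+1+1+1 (484 of its 720 elements, about 67% of primes). None of the 33 primes tested shows any such pattern (for each of these groups the chance of that is below 10^-4), which rules them out. Hence G = A_4 x C_2 (6T6), of order 24.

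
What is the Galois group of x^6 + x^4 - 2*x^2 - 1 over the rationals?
The polynomial f is an irreducible sextic over Q, so G = Gal(f/Q) is one of the 16 transitive subgroups 6T1, ..., 6T16 of S_6. The discriminant of f is 153664 = 392^2, a perfect square, so G is contained in A_6. The transitive groups of degree 6 contained in A_6 are: A_4 (6T4, order 12), S_4 (6T7, order 24), (C_3 x C_3) : C_4 (6T10, order 36), PSL(2,5) (6T12, order 60), A_6 (6T15, order 360). By Dedekind's theorem, for a prime p not dividing disc(f) the degrees of the irreducible factors of f mod p form the cycle type of an element of G. Factoring f modulo the 33 such primes p <= 149 (skipping 2, 7, which divide the discriminant), each new pattern first appears at: mod 3: f = (x^3 + 2x + 1)(x^3 + 2x + 2), pattern 3+3; mod 13: f = (x + 6)(x + 7)(x^2 + 5)(x^2 + 6), pattern 2+2+1+1. No other pattern occurs in this range, so the set of observed cycle types is {3+3, 2+2+1+1}. The candidates containing elements of all these cycle types are A_4 (6T4) of order 12, S_4 (6T7) of order 24, (C_3 x C_3) : C_4 (6T10) of order 36, PSL(2,5) (6T12) of order 60, A_6 (6T15) of order 360; the others are excluded. The observed types are precisely the cycle types that occur in A_4 (6T4) (apart from the identity). Each of the other remaining candidates has further cycle types, and by the Chebotarev density theorem the matching factorization patterns would occur for a proportion of primes equal to their share of the group: S_4 (6T7) additionally contains elements of type 4+2 (6 of its 24 elements, about 25% of primes); (C_3 x C_3) : C_4 (6T10) additionally contains elements of type 4+2, 3+1+1+1 (22 of its 36 elements, about 61% of primes); PSL(2,5) (6T12) additionally contains elements of type 5+1 (24 of its 60 elements, about 40% of primes); A_6 (6T15) additionally contains elements of type 5+1, 4+2, 3+1+1+1 (274 of its 360 elements, about 76% of primes). None of the 33 primes tested shows any such pattern (for each of these groups the chance of that is below 10^-4), which rules them out. Hence G = A_4 (6T4), of order 12.

A_4 (order 12)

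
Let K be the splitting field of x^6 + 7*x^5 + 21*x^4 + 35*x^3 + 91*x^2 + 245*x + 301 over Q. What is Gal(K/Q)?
The polynomial f is an irreducible sextic over Q, so G = Gal(f/Q) is one of the 16 transitive subgroups 6T1, ..., 6T16 of S_6. The discriminant of f is -423386583897823, which is not a perfect square, so G is not contained in A_6. The transitive groups of degree 6 not contained in A_6 are: C_6 (6T1, order 6), S_3 (6T2, order 6), D_6 (6T3, order 12), C_3 x S_3 (6T5, order 18), A_4 x C_2 (6T6, order 24), S_4 (6T8, order 24), S_3 x S_3 (6T9, order 36), S_4 x C_2 (6T11, order 48), (S_3 x S_3) : C_2 (6T13, order 72), PGL(2,5) (6T14, order 120), S_6 (6T16, order 720). By Dedekind's theorem, for a prime p not dividing disc(f) the degrees of the irreducible factors of f mod p form the cycle type of an element of G. Factoring f modulo the 37 such primes p <= 173 (skipping 7, 13, 29, which divide the discriminant), each new pattern first appears at: mod 2: f = (x^3 + x + 1)(x^3 + x^2 + 1), pattern 3+3; mod 3: f = (x^6 + x^5 + 2x^3 + x^2 + 2x + 1), pattern 6; mod 41: f = (x^2 + 11x + 23)(x^2 + 38x + 14)(x^2 + 40x + 25), pattern 2+2+2; mod 43: f = (x)(x + 16)(x + 21)(x + 28)(x + 34)(x + 37), pattern 1+1+1+1+1+1. No other pattern occurs in this range, so the set of observed cycle types is {3+3, 6, 2+2+2, 1+1+1+1+1+1}. The candidates containing elements of all these cycle types are C_6 (6T1) of order 6, D_6 (6T3) of order 12, C_3 x S_3 (6T5) of order 18, A_4 x C_2 (6T6) of order 24, S_3 x S_3 (6T9) of order 36, S_4 x C_2 (6T11) of order 48, (S_3 x S_3) : C_2 (6T13) of order 72, PGL(2,5) (6T14) of order 120, S_6 (6T16) of order 720; the others are excluded. The observed types are precisely the cycle types that occur in C_6 (6T1). Each of the other remaining candidates has further cycle types, and by the Chebotarev density theorem the matching factorization patterns would occur for a proportion of primes equal to their share of the group: D_6 (6T3) additionally contains elements of type 2+2+1+1 (3 of its 12 elements, about 25% of primes); C_3 x S_3 (6T5) additionally contains elements of type 3+1+1+1 (4 of its 18 elements, about 22% of primes); A_4 x C_2 (6T6) additionally contains elements of type 2+2+1+1, 2+1+1+1+1 (6 of its 24 elements, about 25% of primes); S_3 x S_3 (6T9) additionally contains elements of type 3+1+1+1, 2+2+1+1 (13 of its 36 elements, about 36% of primes); S_4 x C_2 (6T11) additionally contains elements of type 4+2, 4+1+1, 2+2+1+1, 2+1+1+1+1 (24 of its 48 elements, about 50% of primes); (S_3 x S_3) : C_2 (6T13) additionally contains elements of type 4+2, 3+2+1, 3+1+1+1, 2+2+1+1, 2+1+1+1+1 (49 of its 72 elements, about 68% of primes); PGL(2,5) (6T14) additionally contains elements of type 5+1, 4+1+1, 2+2+1+1 (69 of its 120 elements, about 58% of primes); S_6 (6T16) additionally contains elements of type 5+1, 4+2, 4+1+1, 3+2+1, 3+1+1+1, 2+2+1+1, 2+1+1+1+1 (544 of its 720 elements, about 76% of primes). None of the 37 primes tested shows any such pattern (for each of these groups the chance of that is below 10^-4), which rules them out. Hence G = C_6 (6T1), of order 6.

6T1: C_6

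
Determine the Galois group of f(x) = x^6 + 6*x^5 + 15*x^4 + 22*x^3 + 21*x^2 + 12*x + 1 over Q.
S_3 x S_3, the direct product S_3 x S_3 in its degree-6 action

The polynomial f is an irreducible sextic over Q, so G = Gal(f/Q) is one of the 16 transitive subgroups 6T1, ..., 6T16 of S_6. The discriminant of f is 5038848, which is not a perfect square, so G is not contained in A_6. The transitive groups of degree 6 not contained in A_6 are: C_6 (6T1, order 6), S_3 (6T2, order 6), D_6 (6T3, order 12), C_3 x S_3 (6T5, order 18), A_4 x C_2 (6T6, order 24), S_4 (6T8, order 24), S_3 x S_3 (6T9, order 36), S_4 x C_2 (6T11, order 48), (S_3 x S_3) : C_2 (6T13, order 72), PGL(2,5) (6T14, order 120), S_6 (6T16, order 720). By Dedekind's theorem, for a prime p not dividing disc(f) the degrees of the irreducible factors of f mod p form the cycle type of an element of G. Factoring f modulo the 23 such primes p <= 97 (skipping 2, 3, which divide the discriminant), each new pattern first appears at: mod 5: f = (x^6 + x^5 + 2x^3 + x^2 + 2x + 1), pattern 6; mod 11: f = (x + 7)(x + 9)(x^2 + 5x + 2)(x^2 + 7x + 9), pattern 2+2+1+1; mod 13: f = (x + 8)(x + 9)(x + 12)(x^3 + 3x^2 + 3x + 11), pattern 3+1+1+1; mod 31: f = (x^2 + 19x + 14)(x^2 + 24x + 3)(x^2 + 25x + 17), pattern 2+2+2; mod 97: f = (x^3 + 3x^2 + 3x + 12)(x^3 + 3x^2 + 3x + 89), pattern 3+3. No other pattern occurs in this range, so the set of observed cycle types is {6, 2+2+1+1, 3+1+1+1, 2+2+2, 3+3}. The candidates containing elements of all these cycle types are S_3 x S_3 (6T9) of order 36, (S_3 x S_3) : C_2 (6T13) of order 72, S_6 (6T16) of order 720; the others are excluded. The observed types are precisely the cycle types that occur in S_3 x S_3 (6T9) (apart from the identity). Each of the other remaining candidates has further cycle types, and by the Chebotarev density theorem the matching factorization patterns would occur for a proportion of primes equal to their share of the group: (S_3 x S_3) : C_2 (6T13) additionally contains elements of type 4+2, 3+2+1, 2+1+1+1+1 (36 of its 72 elements, about 50% of primes); S_6 (6T16) additionally contains elements of type 5+1, 4+2, 4+1+1, 3+2+1, 2+1+1+1+1 (459 of its 720 elements, about 64% of primes). None of the 23 primes tested shows any such pattern (for each of these groups the chance of that is below 10^-4), which rules them out. Hence G = S_3 x S_3 (6T9), of order 36.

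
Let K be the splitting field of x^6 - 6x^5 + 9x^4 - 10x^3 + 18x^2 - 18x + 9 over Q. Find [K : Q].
12

The degree of the splitting field over Q equals the order of the Galois group, so first determine the group. The polynomial f is an irreducible sextic over Q, so G = Gal(f/Q) is one of the 16 transitive subgroups 6T1, ..., 6T16 of S_6. The discriminant of f is 19050624576 = 138024^2, a perfect square, so G is contained in A_6. The transitive groups of degree 6 contained in A_6 are: A_4 (6T4, order 12), S_4 (6T7, order 24), (C_3 x C_3) : C_4 (6T10, order 36), PSL(2,5) (6T12, order 60), A_6 (6T15, order 360). By Dedekind's theorem, for a prime p not dividing disc(f) the degrees of the irreducible factors of f mod p form the cycle type of an element of G. Factoring f modulo the 33 such primes p <= 151 (skipping 2, 3, 71, which divide the discriminant), each new pattern first appears at: mod 5: f = (x^3 + x^2 + 2)(x^3 + 3x^2 + x + 2), pattern 3+3; mod 17: f = (x + 10)(x + 14)(x^2 + 9x + 13)(x^2 + 12x + 9), pattern 2+2+1+1. No other pattern occurs in this range, so the set of observed cycle types is {3+3, 2+2+1+1}. The candidates containing elements of all these cycle types are A_4 (6T4) of order 12, S_4 (6T7) of order 24, (C_3 x C_3) : C_4 (6T10) of order 36, PSL(2,5) (6T12) of order 60, A_6 (6T15) of order 360; the others are excluded. The observed types are precisely the cycle types that occur in A_4 (6T4) (apart from the identity). Each of the other remaining candidates has further cycle types, and by the Chebotarev density theorem the matching factorization patterns would occur for a proportion of primes equal to their share of the group: S_4 (6T7) additionally contains elements of type 4+2 (6 of its 24 elements, about 25% of primes); (C_3 x C_3) : C_4 (6T10) additionally contains elements of type 4+2, 3+1+1+1 (22 of its 36 elements, about 61% of primes); PSL(2,5) (6T12) additionally contains elements of type 5+1 (24 of its 60 elements, about 40% of primes); A_6 (6T15) additionally contains elements of type 5+1, 4+2, 3+1+1+1 (274 of its 360 elements, about 76% of primes). None of the 33 primes tested shows any such pattern (for each of these groups the chance of that is below 10^-4), which rules them out. Hence G = A_4 (6T4), of order 12. The Galois group A_4 (6T4) has order 12, so the splitting field has degree 12 over Q.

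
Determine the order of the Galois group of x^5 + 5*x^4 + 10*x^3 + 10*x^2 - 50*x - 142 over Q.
The degree of the splitting field over Q equals the order of the Galois group, so first determine the group. The polynomial f is an irreducible quintic over Q, so G = Gal(f/Q) is a transitive subgroup of S_5: one of C_5 (5T1, order 5), D_5 (5T2, order 10), F_20 (5T3, order 20), A_5 (5T4, order 60) or S_5 (5T5, order 120). The discriminant of f is 58564000000 = 242000^2, a perfect square, so G is contained in A_5. The transitive groups of degree 5 contained in A_5 are: C_5 (5T1, order 5), D_5 (5T2, order 10), A_5 (5T4, order 60). By Dedekind's theorem, for a prime p not dividing disc(f) the degrees of the irreducible factors of f mod p form the cycle type of an element of G. Factoring f modulo the 3 such primes p <= 13 (skipping 2, 5, 11, which divide the discriminant), each new pattern first appears at: mod 3: f = (x^5 + 2x^4 + x^3 + x^2 + x + 2), pattern 5; mod 13: f = (x + 6)(x + 8)(x^3 + 4x^2 + 10x + 3), pattern 3+1+1. No other pattern occurs in this range, so the set of observed cycle types is {5, 3+1+1}. Among the candidates above, the only group containing elements of all these cycle types is A_5 (5T4) — each of C_5 (5T1), D_5 (5T2) lacks at least one of them. Hence G = A_5 (5T4), of order 60. The Galois group A_5 (5T4) has order 60, so the splitting field has degree 60 over Q.

60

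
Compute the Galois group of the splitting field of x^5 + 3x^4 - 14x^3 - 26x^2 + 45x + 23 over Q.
The polynomial f is an irreducible quintic over Q, so G = Gal(f/Q) is a transitive subgroup of S_5: one of C_5 (5T1, order 5), D_5 (5T2, order 10), F_20 (5T3, order 20), A_5 (5T4, order 60) or S_5 (5T5, order 120). The discriminant of f is 15352201216 = 123904^2, a perfect square, so G is contained in A_5. The transitive groups of degree 5 contained in A_5 are: C_5 (5T1, order 5), D_5 (5T2, order 10), A_5 (5T4, order 60). By Dedekind's theorem, for a prime p not dividing disc(f) the degrees of the irreducible factors of f mod p form the cycle type of an element of G. Factoring f modulo the 14 such primes p <= 53 (skipping 2, 11, which divide the discriminant), each new pattern first appears at: mod 3: f = (x^5 + x^3 + x^2 + 2), pattern 5; mod 23: f = (x)(x + 6)(x + 9)(x + 13)(x + 21), pattern 1+1+1+1+1. No other pattern occurs in this range, so the set of observed cycle types is {5, 1+1+1+1+1}. The candidates containing elements of all these cycle types are C_5 (5T1) of order 5, D_5 (5T2) of order 10, A_5 (5T4) of order 60; the others are excluded. The observed types are precisely the cycle types that occur in C_5 (5T1). Each of the other remaining candidates has further cycle types, and by the Chebotarev density theorem the matching factorization patterns would occur for a proportion of primes equal to their share of the group: D_5 (5T2) additionally contains elements of type 2+2+1 (5 of its 10 elements, about 50% of primes); A_5 (5T4) additionally contains elements of type 3+1+1, 2+2+1 (35 of its 60 elements, about 58% of primes). None of the 14 primes tested shows any such pattern (for each of these groups the chance of that is below 10^-4), which rules them out. Hence G = C_5 (5T1), of order 5.

5T1: C_5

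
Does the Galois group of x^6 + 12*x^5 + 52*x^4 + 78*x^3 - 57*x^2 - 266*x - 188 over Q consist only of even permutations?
The polynomial is irreducible of degree 6 over Q. Its discriminant is 454513278976 = 674176^2, a perfect square. A Galois group lies in the alternating group exactly when the discriminant is a square in Q, so the Galois group (S_4) is contained in A_6.

Yes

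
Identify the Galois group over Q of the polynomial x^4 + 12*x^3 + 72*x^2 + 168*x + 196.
V_4 (also written V4)

The polynomial is an irreducible quartic over Q and its discriminant is 388562944 = 19712^2, a perfect square, so the Galois group is contained in A_4. The resolvent cubic y^3 - 72*y^2 + 1232*y splits completely over Q, which gives the Klein four-group V_4.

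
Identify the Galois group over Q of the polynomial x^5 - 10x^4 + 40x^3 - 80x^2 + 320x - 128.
F_20

The polynomial f is an irreducible quintic over Q, so G = Gal(f/Q) is a transitive subgroup of S_5: one of C_5 (5T1, order 5), D_5 (5T2, order 10), F_20 (5T3, order 20), A_5 (5T4, order 60) or S_5 (5T5, order 120). The discriminant of f is 271790899200000, which is not a perfect square, so G is not contained in A_5. The transitive groups of degree 5 not contained in A_5 are: F_20 (5T3, order 20), S_5 (5T5, order 120). By Dedekind's theorem, for a prime p not dividing disc(f) the degrees of the irreducible factors of f mod p form the cycle type of an element of G. Factoring f modulo the 18 such primes p <= 73 (skipping 2, 3, 5, which divide the discriminant), each new pattern first appears at: mod 7: f = (x + 3)(x^4 + x^3 + 2x^2 + 5x + 4), pattern 4+1; mod 11: f = (x + 10)(x^2 + 3)(x^2 + 2x + 6), pattern 2+2+1; mod 19: f = (x^5 + 9x^4 + 2x^3 + 15x^2 + 16x + 5), pattern 5. No other pattern occurs in this range, so the set of observed cycle types is {4+1, 2+2+1, 5}. The candidates containing elements of all these cycle types are F_20 (5T3) of order 20, S_5 (5T5) of order 120; the others are excluded. The observed types are precisely the cycle types that occur in F_20 (5T3) (apart from the identity). Each of the other remaining candidates has further cycle types, and by the Chebotarev density theorem the matching factorization patterns would occur for a proportion of primes equal to their share of the group: S_5 (5T5) additionally contains elements of type 3+2, 3+1+1, 2+1+1+1 (50 of its 120 elements, about 42% of primes). None of the 18 primes tested shows any such pattern (for each of these groups the chance of that is below 10^-4), which rules them out. Hence G = F_20 (5T3), of order 20.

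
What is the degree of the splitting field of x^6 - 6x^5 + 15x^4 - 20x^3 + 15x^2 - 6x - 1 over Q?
The degree of the splitting field over Q equals the order of the Galois group, so first determine the group. The polynomial f is an irreducible sextic over Q, so G = Gal(f/Q) is one of the 16 transitive subgroups 6T1, ..., 6T16 of S_6. The discriminant of f is 1492992, which is not a perfect square, so G is not contained in A_6. The transitive groups of degree 6 not contained in A_6 are: C_6 (6T1, order 6), S_3 (6T2, order 6), D_6 (6T3, order 12), C_3 x S_3 (6T5, order 18), A_4 x C_2 (6T6, order 24), S_4 (6T8, order 24), S_3 x S_3 (6T9, order 36), S_4 x C_2 (6T11, order 48), (S_3 x S_3) : C_2 (6T13, order 72), PGL(2,5) (6T14, order 120), S_6 (6T16, order 720). By Dedekind's theorem, for a prime p not dividing disc(f) the degrees of the irreducible factors of f mod p form the cycle type of an element of G. Factoring f modulo the 79 such primes p <= 419 (skipping 2, 3, which divide the discriminant), each new pattern first appears at: mod 5: f = (x^2 + 2x + 4)(x^2 + 3x + 3)(x^2 + 4x + 2), pattern 2+2+2; mod 7: f = (x^3 + 4x^2 + 3x + 2)(x^3 + 4x^2 + 3x + 3), pattern 3+3; mod 13: f = (x^6 + 7x^5 + 2x^4 + 6x^3 + 2x^2 + 7x + 12), pattern 6; mod 17: f = (x + 4)(x + 11)(x^2 + 3x + 4)(x^2 + 10x + 14), pattern 2+2+1+1; mod 31: f = (x + 1)(x + 9)(x + 11)(x + 18)(x + 20)(x + 28), pattern 1+1+1+1+1+1. No other pattern occurs in this range, so the set of observed cycle types is {2+2+2, 3+3, 6, 2+2+1+1, 1+1+1+1+1+1}. The candidates containing elements of all these cycle types are D_6 (6T3) of order 12, A_4 x C_2 (6T6) of order 24, S_3 x S_3 (6T9) of order 36, S_4 x C_2 (6T11) of order 48, (S_3 x S_3) : C_2 (6T13) of order 72, PGL(2,5) (6T14) of order 120, S_6 (6T16) of order 720; the others are excluded. The observed types are precisely the cycle types that occur in D_6 (6T3). Each of the other remaining candidates has further cycle types, and by the Chebotarev density theorem the matching factorization patterns would occur for a proportion of primes equal to their share of the group: A_4 x C_2 (6T6) additionally contains elements of type 2+1+1+1+1 (3 of its 24 elements, about 12% of primes); S_3 x S_3 (6T9) additionally contains elements of type 3+1+1+1 (4 of its 36 elements, about 11% of primes); S_4 x C_2 (6T11) additionally contains elements of type 4+2, 4+1+1, 2+1+1+1+1 (15 of its 48 elements, about 31% of primes); (S_3 x S_3) : C_2 (6T13) additionally contains elements of type 4+2, 3+2+1, 3+1+1+1, 2+1+1+1+1 (40 of its 72 elements, about 56% of primes); PGL(2,5) (6T14) additionally contains elements of type 5+1, 4+1+1 (54 of its 120 elements, about 45% of primes); S_6 (6T16) additionally contains elements of type 5+1, 4+2, 4+1+1, 3+2+1, 3+1+1+1, 2+1+1+1+1 (499 of its 720 elements, about 69% of primes). None of the 79 primes tested shows any such pattern (for each of these groups the chance of that is below 10^-4), which rules them out. Hence G = D_6 (6T3), of order 12. The Galois group D_6 (6T3) has order 12, so the splitting field has degree 12 over Q.

12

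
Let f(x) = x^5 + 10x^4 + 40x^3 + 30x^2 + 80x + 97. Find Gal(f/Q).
The polynomial f is an irreducible quintic over Q, so G = Gal(f/Q) is a transitive subgroup of S_5: one of C_5 (5T1, order 5), D_5 (5T2, order 10), F_20 (5T3, order 20), A_5 (5T4, order 60) or S_5 (5T5, order 120). The discriminant of f is 14867345703125, which is not a perfect square, so G is not contained in A_5. The transitive groups of degree 5 not contained in A_5 are: F_20 (5T3, order 20), S_5 (5T5, order 120). By Dedekind's theorem, for a prime p not dividing disc(f) the degrees of the irreducible factors of f mod p form the cycle type of an element of G. Factoring f modulo the 18 such primes p <= 71 (skipping 5, 31, which divide the discriminant), each new pattern first appears at: mod 2: f = (x + 1)(x^4 + x^3 + x^2 + x + 1), pattern 4+1; mod 11: f = (x^5 + 10x^4 + 7x^3 + 8x^2 + 3x + 9), pattern 5; mod 19: f = (x + 7)(x^2 + 4x + 1)(x^2 + 18x + 3), pattern 2+2+1. No other pattern occurs in this range, so the set of observed cycle types is {4+1, 5, 2+2+1}. The candidates containing elements of all these cycle types are F_20 (5T3) of order 20, S_5 (5T5) of order 120; the others are excluded. The observed types are precisely the cycle types that occur in F_20 (5T3) (apart from the identity). Each of the other remaining candidates has further cycle types, and by the Chebotarev density theorem the matching factorization patterns would occur for a proportion of primes equal to their share of the group: S_5 (5T5) additionally contains elements of type 3+2, 3+1+1, 2+1+1+1 (50 of its 120 elements, about 42% of primes). None of the 18 primes tested shows any such pattern (for each of these groups the chance of that is below 10^-4), which rules them out. Hence G = F_20 (5T3), of order 20.

F_20, the Frobenius group of order 20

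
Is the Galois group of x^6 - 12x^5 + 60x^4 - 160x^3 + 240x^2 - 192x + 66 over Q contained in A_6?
The polynomial is irreducible of degree 6 over Q. Its discriminant is -1492992, which is not a perfect square. A Galois group lies in the alternating group exactly when the discriminant is a square in Q, so the Galois group (D_6) is not contained in A_6.

No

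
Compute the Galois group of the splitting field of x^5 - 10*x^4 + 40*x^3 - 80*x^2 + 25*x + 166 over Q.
The polynomial f is an irreducible quintic over Q, so G = Gal(f/Q) is a transitive subgroup of S_5: one of C_5 (5T1, order 5), D_5 (5T2, order 10), F_20 (5T3, order 20), A_5 (5T4, order 60) or S_5 (5T5, order 120). The discriminant of f is 58564000000 = 242000^2, a perfect square, so G is contained in A_5. The transitive groups of degree 5 contained in A_5 are: C_5 (5T1, order 5), D_5 (5T2, order 10), A_5 (5T4, order 60). By Dedekind's theorem, for a prime p not dividing disc(f) the degrees of the irreducible factors of f mod p form the cycle type of an element of G. Factoring f modulo the 3 such primes p <= 13 (skipping 2, 5, 11, which divide the discriminant), each new pattern first appears at: mod 3: f = (x^5 + 2x^4 + x^3 + x^2 + x + 1), pattern 5; mod 13: f = (x + 4)(x + 6)(x^3 + 6x^2 + 8x + 8), pattern 3+1+1. No other pattern occurs in this range, so the set of observed cycle types is {5, 3+1+1}. Among the candidates above, the only group containing elements of all these cycle types is A_5 (5T4) — each of C_5 (5T1), D_5 (5T2) lacks at least one of them. Hence G = A_5 (5T4), of order 60.

A_5, the alternating group on 5 letters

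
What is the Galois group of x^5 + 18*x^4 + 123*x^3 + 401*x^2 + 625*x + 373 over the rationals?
C_5

The polynomial f is an irreducible quintic over Q, so G = Gal(f/Q) is a transitive subgroup of S_5: one of C_5 (5T1, order 5), D_5 (5T2, order 10), F_20 (5T3, order 20), A_5 (5T4, order 60) or S_5 (5T5, order 120). The discriminant of f is 14641 = 121^2, a perfect square, so G is contained in A_5. The transitive groups of degree 5 contained in A_5 are: C_5 (5T1, order 5), D_5 (5T2, order 10), A_5 (5T4, order 60). By Dedekind's theorem, for a prime p not dividing disc(f) the degrees of the irreducible factors of f mod p form the cycle type of an element of G. Factoring f modulo the 14 such primes p <= 47 (skipping 11, which divides the discriminant), each new pattern first appears at: mod 2: f = (x^5 + x^3 + x^2 + x + 1), pattern 5; mod 23: f = (x + 5)(x + 19)(x + 20)(x + 21)(x + 22), pattern 1+1+1+1+1. No other pattern occurs in this range, so the set of observed cycle types is {5, 1+1+1+1+1}. The candidates containing elements of all these cycle types are C_5 (5T1) of order 5, D_5 (5T2) of order 10, A_5 (5T4) of order 60; the others are excluded. The observed types are precisely the cycle types that occur in C_5 (5T1). Each of the other remaining candidates has further cycle types, and by the Chebotarev density theorem the matching factorization patterns would occur for a proportion of primes equal to their share of the group: D_5 (5T2) additionally contains elements of type 2+2+1 (5 of its 10 elements, about 50% of primes); A_5 (5T4) additionally contains elements of type 3+1+1, 2+2+1 (35 of its 60 elements, about 58% of primes). None of the 14 primes tested shows any such pattern (for each of these groups the chance of that is below 10^-4), which rules them out. Hence G = C_5 (5T1), of order 5.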